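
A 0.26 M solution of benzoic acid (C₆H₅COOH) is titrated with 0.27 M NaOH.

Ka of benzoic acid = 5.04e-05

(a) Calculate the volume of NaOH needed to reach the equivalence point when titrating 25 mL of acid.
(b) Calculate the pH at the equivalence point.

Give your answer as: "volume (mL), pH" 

moles acid = 0.26 × 25/1000 = 0.0065 mol; V_base = moles/0.27 × 1000 = 24.1 mL. At equivalence only the conjugate base is present: [A⁻] = 0.0065/0.049 = 1.3245e-01 M. Kb = Kw/Ka = 1.98e-10; [OH⁻] = √(Kb × [A⁻]) = 5.1264e-06; pOH = 5.29; pH = 14 - pOH = 8.71.

V = 24.1 mL, pH = 8.71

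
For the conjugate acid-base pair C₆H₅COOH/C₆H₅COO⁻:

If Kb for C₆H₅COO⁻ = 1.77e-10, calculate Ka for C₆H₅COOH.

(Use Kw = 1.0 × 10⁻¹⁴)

For a conjugate pair Ka × Kb = Kw, so Ka = Kw/Kb = 1.0 × 10⁻¹⁴ / 1.77e-10 = 5.65e-05.

K_a = 5.65e-05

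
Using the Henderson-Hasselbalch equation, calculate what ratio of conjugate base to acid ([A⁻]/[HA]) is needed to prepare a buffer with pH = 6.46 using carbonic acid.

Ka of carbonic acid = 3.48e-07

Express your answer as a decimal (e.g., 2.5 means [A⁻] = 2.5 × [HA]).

pKa = -log(3.48e-07) = 6.4584. pH = pKa + log([A⁻]/[HA]), so log([A⁻]/[HA]) = pH − pKa = 6.46 − 6.4584 = 0.0016. [A⁻]/[HA] = 10^(0.0016) = 1.00

[A⁻]/[HA] = 1.00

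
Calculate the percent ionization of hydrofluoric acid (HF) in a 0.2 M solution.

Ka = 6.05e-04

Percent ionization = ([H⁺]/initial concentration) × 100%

Using Ka equilibrium: x² + Ka×x - Ka×C = 0. Solving: [H⁺] = 1.0702e-02. Percent = (1.0702e-02/0.2) × 100

Percent ionization = 5.35%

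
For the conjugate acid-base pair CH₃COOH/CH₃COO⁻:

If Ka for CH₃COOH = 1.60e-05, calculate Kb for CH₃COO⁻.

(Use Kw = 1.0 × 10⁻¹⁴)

For a conjugate pair Ka × Kb = Kw, so Kb = Kw/Ka = 1.0 × 10⁻¹⁴ / 1.60e-05 = 6.25e-10.

K_b = 6.25e-10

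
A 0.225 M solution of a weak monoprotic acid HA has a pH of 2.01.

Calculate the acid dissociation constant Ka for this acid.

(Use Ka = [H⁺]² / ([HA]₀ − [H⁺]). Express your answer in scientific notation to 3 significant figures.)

[H⁺] = 10^(−pH) = 10^(−2.01) = 9.772e-03 M. For HA ⇌ H⁺ + A⁻, Ka = [H⁺][A⁻]/[HA] = [H⁺]² / ([HA]₀ − [H⁺]) = (9.772e-03)² / (0.225 − 9.772e-03) = 4.44e-04.

K_a = 4.44e-04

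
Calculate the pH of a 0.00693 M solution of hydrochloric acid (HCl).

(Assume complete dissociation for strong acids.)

[H⁺] = 0.00693 M for strong acid. pH = -log[H⁺] = -log(0.00693)

pH = 2.16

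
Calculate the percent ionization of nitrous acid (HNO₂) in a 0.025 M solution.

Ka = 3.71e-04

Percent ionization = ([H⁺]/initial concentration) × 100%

Using Ka equilibrium: x² + Ka×x - Ka×C = 0. Solving: [H⁺] = 2.8656e-03. Percent = (2.8656e-03/0.025) × 100

Percent ionization = 11.5%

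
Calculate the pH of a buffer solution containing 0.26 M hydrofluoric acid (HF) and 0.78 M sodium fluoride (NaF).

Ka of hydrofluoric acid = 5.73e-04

pKa = -log(5.73e-04) = 3.24. pH = pKa + log([A⁻]/[HA]) = 3.24 + log(0.78/0.26)

pH = 3.72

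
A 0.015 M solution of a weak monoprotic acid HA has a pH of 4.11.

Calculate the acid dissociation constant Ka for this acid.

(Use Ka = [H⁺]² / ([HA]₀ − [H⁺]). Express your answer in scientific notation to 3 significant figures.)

[H⁺] = 10^(−pH) = 10^(−4.11) = 7.762e-05 M. For HA ⇌ H⁺ + A⁻, Ka = [H⁺][A⁻]/[HA] = [H⁺]² / ([HA]₀ − [H⁺]) = (7.762e-05)² / (0.015 − 7.762e-05) = 4.04e-07.

K_a = 4.04e-07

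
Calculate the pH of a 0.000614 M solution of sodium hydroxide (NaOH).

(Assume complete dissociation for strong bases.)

[OH⁻] = 0.000614 M for strong base. pOH = -log[OH⁻] = 3.21, pH = 14 - pOH

pH = 10.79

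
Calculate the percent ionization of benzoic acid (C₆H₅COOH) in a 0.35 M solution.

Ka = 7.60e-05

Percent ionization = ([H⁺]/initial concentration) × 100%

Using Ka equilibrium: x² + Ka×x - Ka×C = 0. Solving: [H⁺] = 5.1197e-03. Percent = (5.1197e-03/0.35) × 100

Percent ionization = 1.46%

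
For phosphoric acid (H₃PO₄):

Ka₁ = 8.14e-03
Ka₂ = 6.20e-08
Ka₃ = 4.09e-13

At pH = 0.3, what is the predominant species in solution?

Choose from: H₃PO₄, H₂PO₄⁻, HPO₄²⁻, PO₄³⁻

pKa₁ = 2.09, pKa₂ = 7.21, pKa₃ = 12.39. For a polyprotic acid the predominant species crosses at each pKa: below pKa_n the protonated form dominates, above it the deprotonated form does. At pH = 0.3, the predominant species is H₃PO₄.

H₃PO₄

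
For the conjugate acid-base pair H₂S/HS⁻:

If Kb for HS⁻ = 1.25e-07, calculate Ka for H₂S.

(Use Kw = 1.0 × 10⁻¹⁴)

For a conjugate pair Ka × Kb = Kw, so Ka = Kw/Kb = 1.0 × 10⁻¹⁴ / 1.25e-07 = 8.00e-08.

K_a = 8.00e-08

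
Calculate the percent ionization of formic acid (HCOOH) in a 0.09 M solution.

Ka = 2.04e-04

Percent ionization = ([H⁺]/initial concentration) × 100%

Using Ka equilibrium: x² + Ka×x - Ka×C = 0. Solving: [H⁺] = 4.1841e-03. Percent = (4.1841e-03/0.09) × 100

Percent ionization = 4.65%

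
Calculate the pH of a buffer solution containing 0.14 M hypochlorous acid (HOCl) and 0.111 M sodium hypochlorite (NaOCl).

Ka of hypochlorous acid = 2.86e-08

pKa = -log(2.86e-08) = 7.54. pH = pKa + log([A⁻]/[HA]) = 7.54 + log(0.111/0.14)

pH = 7.44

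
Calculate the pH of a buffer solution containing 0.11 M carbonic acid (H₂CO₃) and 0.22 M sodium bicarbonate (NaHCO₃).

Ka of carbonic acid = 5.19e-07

pKa = -log(5.19e-07) = 6.28. pH = pKa + log([A⁻]/[HA]) = 6.28 + log(0.22/0.11)

pH = 6.59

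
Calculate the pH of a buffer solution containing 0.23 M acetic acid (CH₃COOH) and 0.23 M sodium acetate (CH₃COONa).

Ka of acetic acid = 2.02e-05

pKa = -log(2.02e-05) = 4.69. pH = pKa + log([A⁻]/[HA]) = 4.69 + log(0.23/0.23)

pH = 4.69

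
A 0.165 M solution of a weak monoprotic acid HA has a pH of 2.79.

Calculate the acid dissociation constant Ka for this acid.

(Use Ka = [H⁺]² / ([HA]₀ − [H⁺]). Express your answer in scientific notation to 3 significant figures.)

[H⁺] = 10^(−pH) = 10^(−2.79) = 1.622e-03 M. For HA ⇌ H⁺ + A⁻, Ka = [H⁺][A⁻]/[HA] = [H⁺]² / ([HA]₀ − [H⁺]) = (1.622e-03)² / (0.165 − 1.622e-03) = 1.61e-05.

K_a = 1.61e-05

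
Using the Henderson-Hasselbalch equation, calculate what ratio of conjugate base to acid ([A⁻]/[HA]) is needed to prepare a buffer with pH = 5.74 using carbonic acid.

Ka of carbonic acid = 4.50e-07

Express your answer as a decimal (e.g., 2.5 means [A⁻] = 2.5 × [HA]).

pKa = -log(4.50e-07) = 6.3468. pH = pKa + log([A⁻]/[HA]), so log([A⁻]/[HA]) = pH − pKa = 5.74 − 6.3468 = -0.6068. [A⁻]/[HA] = 10^(-0.6068) = 0.247

[A⁻]/[HA] = 0.247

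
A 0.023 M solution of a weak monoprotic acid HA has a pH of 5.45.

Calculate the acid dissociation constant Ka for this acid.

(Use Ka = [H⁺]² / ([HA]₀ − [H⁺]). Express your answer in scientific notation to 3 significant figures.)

[H⁺] = 10^(−pH) = 10^(−5.45) = 3.548e-06 M. For HA ⇌ H⁺ + A⁻, Ka = [H⁺][A⁻]/[HA] = [H⁺]² / ([HA]₀ − [H⁺]) = (3.548e-06)² / (0.023 − 3.548e-06) = 5.47e-10.

K_a = 5.47e-10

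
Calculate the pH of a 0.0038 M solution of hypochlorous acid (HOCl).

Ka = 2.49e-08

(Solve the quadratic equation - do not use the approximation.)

x² + Ka×x - Ka×C = 0. Using quadratic formula: [H⁺] = 9.7148e-06

pH = 5.01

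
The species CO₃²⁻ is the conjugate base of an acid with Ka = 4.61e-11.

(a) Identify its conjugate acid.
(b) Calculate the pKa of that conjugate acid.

(a) The conjugate acid is formed by adding one H⁺ to CO₃²⁻, giving HCO₃⁻. (b) pKa = -log(Ka) = -log(4.61e-11) = 10.34.

Conjugate acid: HCO₃⁻; pK_a = 10.34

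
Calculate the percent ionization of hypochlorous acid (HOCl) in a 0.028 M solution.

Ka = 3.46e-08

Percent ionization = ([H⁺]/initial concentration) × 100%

Using Ka equilibrium: x² + Ka×x - Ka×C = 0. Solving: [H⁺] = 3.1108e-05. Percent = (3.1108e-05/0.028) × 100

Percent ionization = 0.111%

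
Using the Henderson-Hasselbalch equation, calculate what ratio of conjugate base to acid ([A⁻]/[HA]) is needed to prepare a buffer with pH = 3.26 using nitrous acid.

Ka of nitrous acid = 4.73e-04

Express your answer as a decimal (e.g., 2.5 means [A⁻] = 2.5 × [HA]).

pKa = -log(4.73e-04) = 3.3251. pH = pKa + log([A⁻]/[HA]), so log([A⁻]/[HA]) = pH − pKa = 3.26 − 3.3251 = -0.0651. [A⁻]/[HA] = 10^(-0.0651) = 0.861

[A⁻]/[HA] = 0.861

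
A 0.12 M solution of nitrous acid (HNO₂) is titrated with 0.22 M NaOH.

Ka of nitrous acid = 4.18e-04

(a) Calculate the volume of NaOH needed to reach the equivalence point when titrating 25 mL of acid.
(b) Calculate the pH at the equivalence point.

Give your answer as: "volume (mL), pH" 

moles acid = 0.12 × 25/1000 = 0.003 mol; V_base = moles/0.22 × 1000 = 13.6 mL. At equivalence only the conjugate base is present: [A⁻] = 0.003/0.039 = 7.7647e-02 M. Kb = Kw/Ka = 2.39e-11; [OH⁻] = √(Kb × [A⁻]) = 1.3629e-06; pOH = 5.87; pH = 14 - pOH = 8.13.

V = 13.6 mL, pH = 8.13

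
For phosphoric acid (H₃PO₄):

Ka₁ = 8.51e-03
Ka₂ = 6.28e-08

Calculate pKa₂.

pKa₂ = -log(Ka₂) = -log(6.28e-08) = 7.20.

pK_{a2} = 7.20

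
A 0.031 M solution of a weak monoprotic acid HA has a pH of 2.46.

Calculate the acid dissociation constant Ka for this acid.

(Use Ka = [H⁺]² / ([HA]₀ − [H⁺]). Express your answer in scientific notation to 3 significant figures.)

[H⁺] = 10^(−pH) = 10^(−2.46) = 3.467e-03 M. For HA ⇌ H⁺ + A⁻, Ka = [H⁺][A⁻]/[HA] = [H⁺]² / ([HA]₀ − [H⁺]) = (3.467e-03)² / (0.031 − 3.467e-03) = 4.37e-04.

K_a = 4.37e-04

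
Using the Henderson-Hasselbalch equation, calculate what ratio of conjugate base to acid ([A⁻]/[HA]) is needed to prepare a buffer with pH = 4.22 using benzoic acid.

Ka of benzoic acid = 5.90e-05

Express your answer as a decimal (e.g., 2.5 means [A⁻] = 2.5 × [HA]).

pKa = -log(5.90e-05) = 4.2291. pH = pKa + log([A⁻]/[HA]), so log([A⁻]/[HA]) = pH − pKa = 4.22 − 4.2291 = -0.0091. [A⁻]/[HA] = 10^(-0.0091) = 0.979

[A⁻]/[HA] = 0.979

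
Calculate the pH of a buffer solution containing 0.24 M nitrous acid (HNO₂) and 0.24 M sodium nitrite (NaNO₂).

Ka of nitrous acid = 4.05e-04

pKa = -log(4.05e-04) = 3.39. pH = pKa + log([A⁻]/[HA]) = 3.39 + log(0.24/0.24)

pH = 3.39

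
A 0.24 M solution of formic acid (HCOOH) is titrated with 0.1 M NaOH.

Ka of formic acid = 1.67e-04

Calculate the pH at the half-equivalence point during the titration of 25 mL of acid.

At half-equivalence [HA] = [A⁻], so Henderson-Hasselbalch gives pH = pKa = -log(1.67e-04) = 3.78.

pH = pKa = 3.78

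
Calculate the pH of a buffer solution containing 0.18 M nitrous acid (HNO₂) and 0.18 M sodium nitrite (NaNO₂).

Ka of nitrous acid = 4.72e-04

pKa = -log(4.72e-04) = 3.33. pH = pKa + log([A⁻]/[HA]) = 3.33 + log(0.18/0.18)

pH = 3.33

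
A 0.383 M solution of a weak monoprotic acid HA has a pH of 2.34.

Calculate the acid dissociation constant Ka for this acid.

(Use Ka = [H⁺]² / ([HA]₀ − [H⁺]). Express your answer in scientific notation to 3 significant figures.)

[H⁺] = 10^(−pH) = 10^(−2.34) = 4.571e-03 M. For HA ⇌ H⁺ + A⁻, Ka = [H⁺][A⁻]/[HA] = [H⁺]² / ([HA]₀ − [H⁺]) = (4.571e-03)² / (0.383 − 4.571e-03) = 5.52e-05.

K_a = 5.52e-05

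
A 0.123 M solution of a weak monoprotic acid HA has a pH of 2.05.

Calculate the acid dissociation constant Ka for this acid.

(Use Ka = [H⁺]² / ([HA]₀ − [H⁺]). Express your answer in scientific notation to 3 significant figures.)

[H⁺] = 10^(−pH) = 10^(−2.05) = 8.913e-03 M. For HA ⇌ H⁺ + A⁻, Ka = [H⁺][A⁻]/[HA] = [H⁺]² / ([HA]₀ − [H⁺]) = (8.913e-03)² / (0.123 − 8.913e-03) = 6.96e-04.

K_a = 6.96e-04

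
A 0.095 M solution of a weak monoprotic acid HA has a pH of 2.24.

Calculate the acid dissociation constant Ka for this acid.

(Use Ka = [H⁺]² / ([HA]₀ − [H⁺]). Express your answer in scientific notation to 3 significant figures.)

[H⁺] = 10^(−pH) = 10^(−2.24) = 5.754e-03 M. For HA ⇌ H⁺ + A⁻, Ka = [H⁺][A⁻]/[HA] = [H⁺]² / ([HA]₀ − [H⁺]) = (5.754e-03)² / (0.095 − 5.754e-03) = 3.71e-04.

K_a = 3.71e-04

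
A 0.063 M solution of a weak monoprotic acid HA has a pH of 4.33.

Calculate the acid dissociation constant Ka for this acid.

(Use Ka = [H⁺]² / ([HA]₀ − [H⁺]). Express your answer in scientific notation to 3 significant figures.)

[H⁺] = 10^(−pH) = 10^(−4.33) = 4.677e-05 M. For HA ⇌ H⁺ + A⁻, Ka = [H⁺][A⁻]/[HA] = [H⁺]² / ([HA]₀ − [H⁺]) = (4.677e-05)² / (0.063 − 4.677e-05) = 3.48e-08.

K_a = 3.48e-08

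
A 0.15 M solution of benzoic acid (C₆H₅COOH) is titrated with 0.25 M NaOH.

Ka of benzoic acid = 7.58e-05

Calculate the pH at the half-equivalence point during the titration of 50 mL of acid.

At half-equivalence [HA] = [A⁻], so Henderson-Hasselbalch gives pH = pKa = -log(7.58e-05) = 4.12.

pH = pKa = 4.12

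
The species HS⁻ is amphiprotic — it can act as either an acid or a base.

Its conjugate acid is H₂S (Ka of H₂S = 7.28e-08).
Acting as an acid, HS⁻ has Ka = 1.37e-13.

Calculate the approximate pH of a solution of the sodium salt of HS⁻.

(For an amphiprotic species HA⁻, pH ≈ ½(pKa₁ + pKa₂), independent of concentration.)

pKa₁ = -log(7.28e-08) = 7.14; pKa₂ = -log(1.37e-13) = 12.86. For an amphiprotic species, pH ≈ ½(pKa₁ + pKa₂) = ½(7.14 + 12.86) = 10.00.

pH = 10.00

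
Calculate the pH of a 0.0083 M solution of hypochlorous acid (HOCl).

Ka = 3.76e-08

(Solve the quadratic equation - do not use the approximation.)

x² + Ka×x - Ka×C = 0. Using quadratic formula: [H⁺] = 1.7647e-05

pH = 4.75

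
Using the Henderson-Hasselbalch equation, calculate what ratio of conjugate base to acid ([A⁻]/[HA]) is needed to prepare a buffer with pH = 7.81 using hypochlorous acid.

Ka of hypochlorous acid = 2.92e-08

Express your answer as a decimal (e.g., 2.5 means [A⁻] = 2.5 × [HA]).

pKa = -log(2.92e-08) = 7.5346. pH = pKa + log([A⁻]/[HA]), so log([A⁻]/[HA]) = pH − pKa = 7.81 − 7.5346 = 0.2754. [A⁻]/[HA] = 10^(0.2754) = 1.89

[A⁻]/[HA] = 1.89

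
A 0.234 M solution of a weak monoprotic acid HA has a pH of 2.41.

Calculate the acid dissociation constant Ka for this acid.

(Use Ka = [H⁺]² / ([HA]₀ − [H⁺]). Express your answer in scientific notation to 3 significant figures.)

[H⁺] = 10^(−pH) = 10^(−2.41) = 3.890e-03 M. For HA ⇌ H⁺ + A⁻, Ka = [H⁺][A⁻]/[HA] = [H⁺]² / ([HA]₀ − [H⁺]) = (3.890e-03)² / (0.234 − 3.890e-03) = 6.58e-05.

K_a = 6.58e-05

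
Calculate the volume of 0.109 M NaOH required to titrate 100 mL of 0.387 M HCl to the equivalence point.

At equivalence: moles acid = moles base. moles HCl = 0.387 × 100/1000 = 0.0387 mol. V_base = moles / 0.109 × 1000 = 355.0 mL.

V_{base} = 355.0 mL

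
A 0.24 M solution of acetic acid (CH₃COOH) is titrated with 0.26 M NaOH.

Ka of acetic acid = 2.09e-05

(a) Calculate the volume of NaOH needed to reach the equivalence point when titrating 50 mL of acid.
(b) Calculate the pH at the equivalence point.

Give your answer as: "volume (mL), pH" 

moles acid = 0.24 × 50/1000 = 0.012 mol; V_base = moles/0.26 × 1000 = 46.2 mL. At equivalence only the conjugate base is present: [A⁻] = 0.012/0.096 = 1.2480e-01 M. Kb = Kw/Ka = 4.78e-10; [OH⁻] = √(Kb × [A⁻]) = 7.7274e-06; pOH = 5.11; pH = 14 - pOH = 8.89.

V = 46.2 mL, pH = 8.89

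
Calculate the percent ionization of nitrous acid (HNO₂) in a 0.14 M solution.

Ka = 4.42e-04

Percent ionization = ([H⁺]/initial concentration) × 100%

Using Ka equilibrium: x² + Ka×x - Ka×C = 0. Solving: [H⁺] = 7.6485e-03. Percent = (7.6485e-03/0.14) × 100

Percent ionization = 5.46%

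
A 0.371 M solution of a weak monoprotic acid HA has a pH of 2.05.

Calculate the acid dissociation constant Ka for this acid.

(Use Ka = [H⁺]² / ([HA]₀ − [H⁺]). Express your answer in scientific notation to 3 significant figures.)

[H⁺] = 10^(−pH) = 10^(−2.05) = 8.913e-03 M. For HA ⇌ H⁺ + A⁻, Ka = [H⁺][A⁻]/[HA] = [H⁺]² / ([HA]₀ − [H⁺]) = (8.913e-03)² / (0.371 − 8.913e-03) = 2.19e-04.

K_a = 2.19e-04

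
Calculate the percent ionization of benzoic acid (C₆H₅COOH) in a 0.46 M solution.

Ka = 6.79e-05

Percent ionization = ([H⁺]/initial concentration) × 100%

Using Ka equilibrium: x² + Ka×x - Ka×C = 0. Solving: [H⁺] = 5.5549e-03. Percent = (5.5549e-03/0.46) × 100

Percent ionization = 1.21%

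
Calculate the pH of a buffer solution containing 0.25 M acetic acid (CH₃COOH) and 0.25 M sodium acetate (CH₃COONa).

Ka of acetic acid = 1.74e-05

pKa = -log(1.74e-05) = 4.76. pH = pKa + log([A⁻]/[HA]) = 4.76 + log(0.25/0.25)

pH = 4.76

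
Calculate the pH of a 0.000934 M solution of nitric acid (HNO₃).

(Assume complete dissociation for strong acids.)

[H⁺] = 0.000934 M for strong acid. pH = -log[H⁺] = -log(0.000934)

pH = 3.03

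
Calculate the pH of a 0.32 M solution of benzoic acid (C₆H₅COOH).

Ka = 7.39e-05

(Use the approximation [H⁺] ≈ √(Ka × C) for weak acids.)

[H⁺] = √(Ka × C) = √(7.39e-05 × 0.32) = 4.8629e-03. pH = -log(4.8629e-03)

pH = 2.31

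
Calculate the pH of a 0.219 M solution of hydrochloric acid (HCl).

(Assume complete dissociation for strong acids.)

[H⁺] = 0.219 M for strong acid. pH = -log[H⁺] = -log(0.219)

pH = 0.66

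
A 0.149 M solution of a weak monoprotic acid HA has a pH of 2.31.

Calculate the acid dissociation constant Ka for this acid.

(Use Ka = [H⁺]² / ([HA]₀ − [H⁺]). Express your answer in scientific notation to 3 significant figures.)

[H⁺] = 10^(−pH) = 10^(−2.31) = 4.898e-03 M. For HA ⇌ H⁺ + A⁻, Ka = [H⁺][A⁻]/[HA] = [H⁺]² / ([HA]₀ − [H⁺]) = (4.898e-03)² / (0.149 − 4.898e-03) = 1.66e-04.

K_a = 1.66e-04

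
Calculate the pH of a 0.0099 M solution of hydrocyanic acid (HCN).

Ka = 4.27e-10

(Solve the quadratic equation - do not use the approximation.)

x² + Ka×x - Ka×C = 0. Using quadratic formula: [H⁺] = 2.0558e-06

pH = 5.69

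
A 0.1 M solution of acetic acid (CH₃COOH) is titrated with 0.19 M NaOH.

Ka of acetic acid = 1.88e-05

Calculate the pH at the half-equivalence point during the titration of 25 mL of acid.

At half-equivalence [HA] = [A⁻], so Henderson-Hasselbalch gives pH = pKa = -log(1.88e-05) = 4.73.

pH = pKa = 4.73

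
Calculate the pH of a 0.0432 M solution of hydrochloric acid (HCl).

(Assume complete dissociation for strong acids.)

[H⁺] = 0.0432 M for strong acid. pH = -log[H⁺] = -log(0.0432)

pH = 1.36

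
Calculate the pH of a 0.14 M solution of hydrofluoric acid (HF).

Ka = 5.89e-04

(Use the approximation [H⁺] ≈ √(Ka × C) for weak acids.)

[H⁺] = √(Ka × C) = √(5.89e-04 × 0.14) = 9.0807e-03. pH = -log(9.0807e-03)

pH = 2.04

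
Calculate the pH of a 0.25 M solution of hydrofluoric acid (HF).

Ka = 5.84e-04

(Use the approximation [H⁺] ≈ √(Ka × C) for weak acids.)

[H⁺] = √(Ka × C) = √(5.84e-04 × 0.25) = 1.2083e-02. pH = -log(1.2083e-02)

pH = 1.92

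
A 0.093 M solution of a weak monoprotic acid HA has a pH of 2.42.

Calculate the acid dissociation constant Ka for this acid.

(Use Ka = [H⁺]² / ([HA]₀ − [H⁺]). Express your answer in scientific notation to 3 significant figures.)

[H⁺] = 10^(−pH) = 10^(−2.42) = 3.802e-03 M. For HA ⇌ H⁺ + A⁻, Ka = [H⁺][A⁻]/[HA] = [H⁺]² / ([HA]₀ − [H⁺]) = (3.802e-03)² / (0.093 − 3.802e-03) = 1.62e-04.

K_a = 1.62e-04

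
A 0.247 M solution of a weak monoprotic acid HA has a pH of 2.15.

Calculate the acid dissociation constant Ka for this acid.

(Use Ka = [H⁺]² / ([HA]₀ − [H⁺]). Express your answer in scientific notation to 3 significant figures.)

[H⁺] = 10^(−pH) = 10^(−2.15) = 7.079e-03 M. For HA ⇌ H⁺ + A⁻, Ka = [H⁺][A⁻]/[HA] = [H⁺]² / ([HA]₀ − [H⁺]) = (7.079e-03)² / (0.247 − 7.079e-03) = 2.09e-04.

K_a = 2.09e-04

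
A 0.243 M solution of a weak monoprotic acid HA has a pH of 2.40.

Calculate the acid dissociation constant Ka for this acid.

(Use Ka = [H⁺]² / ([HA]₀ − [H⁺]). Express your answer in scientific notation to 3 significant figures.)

[H⁺] = 10^(−pH) = 10^(−2.40) = 3.981e-03 M. For HA ⇌ H⁺ + A⁻, Ka = [H⁺][A⁻]/[HA] = [H⁺]² / ([HA]₀ − [H⁺]) = (3.981e-03)² / (0.243 − 3.981e-03) = 6.63e-05.

K_a = 6.63e-05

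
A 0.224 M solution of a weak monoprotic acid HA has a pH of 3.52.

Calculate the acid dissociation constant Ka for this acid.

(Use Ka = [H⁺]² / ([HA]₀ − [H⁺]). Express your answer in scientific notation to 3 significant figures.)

[H⁺] = 10^(−pH) = 10^(−3.52) = 3.020e-04 M. For HA ⇌ H⁺ + A⁻, Ka = [H⁺][A⁻]/[HA] = [H⁺]² / ([HA]₀ − [H⁺]) = (3.020e-04)² / (0.224 − 3.020e-04) = 4.08e-07.

K_a = 4.08e-07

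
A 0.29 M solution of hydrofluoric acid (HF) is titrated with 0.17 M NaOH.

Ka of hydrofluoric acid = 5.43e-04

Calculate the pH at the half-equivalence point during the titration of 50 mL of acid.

At half-equivalence [HA] = [A⁻], so Henderson-Hasselbalch gives pH = pKa = -log(5.43e-04) = 3.27.

pH = pKa = 3.27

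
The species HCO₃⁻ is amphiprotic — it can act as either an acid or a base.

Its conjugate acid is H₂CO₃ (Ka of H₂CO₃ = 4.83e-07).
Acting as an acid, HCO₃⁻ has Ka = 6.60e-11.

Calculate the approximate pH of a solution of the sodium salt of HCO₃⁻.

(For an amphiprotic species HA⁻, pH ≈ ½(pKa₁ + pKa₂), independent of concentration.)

pKa₁ = -log(4.83e-07) = 6.32; pKa₂ = -log(6.60e-11) = 10.18. For an amphiprotic species, pH ≈ ½(pKa₁ + pKa₂) = ½(6.32 + 10.18) = 8.25.

pH = 8.25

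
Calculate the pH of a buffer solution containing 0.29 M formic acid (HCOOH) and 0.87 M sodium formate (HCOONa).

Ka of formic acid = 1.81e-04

pKa = -log(1.81e-04) = 3.74. pH = pKa + log([A⁻]/[HA]) = 3.74 + log(0.87/0.29)

pH = 4.22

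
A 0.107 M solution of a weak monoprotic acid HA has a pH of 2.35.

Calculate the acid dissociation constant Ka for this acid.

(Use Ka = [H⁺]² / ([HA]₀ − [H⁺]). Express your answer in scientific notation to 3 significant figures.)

[H⁺] = 10^(−pH) = 10^(−2.35) = 4.467e-03 M. For HA ⇌ H⁺ + A⁻, Ka = [H⁺][A⁻]/[HA] = [H⁺]² / ([HA]₀ − [H⁺]) = (4.467e-03)² / (0.107 − 4.467e-03) = 1.95e-04.

K_a = 1.95e-04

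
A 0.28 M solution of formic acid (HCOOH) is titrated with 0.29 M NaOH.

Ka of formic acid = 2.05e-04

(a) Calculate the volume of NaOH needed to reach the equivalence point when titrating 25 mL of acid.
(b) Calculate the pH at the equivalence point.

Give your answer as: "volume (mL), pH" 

moles acid = 0.28 × 25/1000 = 0.007 mol; V_base = moles/0.29 × 1000 = 24.1 mL. At equivalence only the conjugate base is present: [A⁻] = 0.007/0.049 = 1.4246e-01 M. Kb = Kw/Ka = 4.88e-11; [OH⁻] = √(Kb × [A⁻]) = 2.6361e-06; pOH = 5.58; pH = 14 - pOH = 8.42.

V = 24.1 mL, pH = 8.42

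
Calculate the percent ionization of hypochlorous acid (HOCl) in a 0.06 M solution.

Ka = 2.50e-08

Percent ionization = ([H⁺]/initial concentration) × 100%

Using Ka equilibrium: x² + Ka×x - Ka×C = 0. Solving: [H⁺] = 3.8717e-05. Percent = (3.8717e-05/0.06) × 100

Percent ionization = 0.0645%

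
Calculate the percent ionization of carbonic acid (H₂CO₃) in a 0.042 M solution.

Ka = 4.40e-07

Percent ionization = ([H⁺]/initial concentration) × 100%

Using Ka equilibrium: x² + Ka×x - Ka×C = 0. Solving: [H⁺] = 1.3572e-04. Percent = (1.3572e-04/0.042) × 100

Percent ionization = 0.323%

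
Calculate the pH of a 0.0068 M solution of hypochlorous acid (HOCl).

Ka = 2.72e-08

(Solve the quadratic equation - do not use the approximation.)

x² + Ka×x - Ka×C = 0. Using quadratic formula: [H⁺] = 1.3586e-05

pH = 4.87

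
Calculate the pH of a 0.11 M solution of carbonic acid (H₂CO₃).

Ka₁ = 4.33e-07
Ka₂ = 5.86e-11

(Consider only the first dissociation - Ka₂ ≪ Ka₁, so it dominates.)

First dissociation dominates. From Ka₁ = [H⁺][HA⁻]/[H₂A], x² + Ka₁·x − Ka₁·C = 0 with C = 0.11 M and Ka₁ = 4.33e-07. Solving: [H⁺] = (−Ka₁ + √(Ka₁² + 4·Ka₁·C)) / 2 = 2.1803e-04 M. pH = -log(2.1803e-04) = 3.66.

pH = 3.66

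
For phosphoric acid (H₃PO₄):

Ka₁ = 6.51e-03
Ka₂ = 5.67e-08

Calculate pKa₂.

pKa₂ = -log(Ka₂) = -log(5.67e-08) = 7.25.

pK_{a2} = 7.25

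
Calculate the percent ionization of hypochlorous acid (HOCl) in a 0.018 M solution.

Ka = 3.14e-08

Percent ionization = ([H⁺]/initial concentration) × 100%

Using Ka equilibrium: x² + Ka×x - Ka×C = 0. Solving: [H⁺] = 2.3758e-05. Percent = (2.3758e-05/0.018) × 100

Percent ionization = 0.132%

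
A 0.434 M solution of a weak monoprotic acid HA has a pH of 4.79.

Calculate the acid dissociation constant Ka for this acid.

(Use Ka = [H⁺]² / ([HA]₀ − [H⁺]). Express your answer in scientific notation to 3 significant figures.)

[H⁺] = 10^(−pH) = 10^(−4.79) = 1.622e-05 M. For HA ⇌ H⁺ + A⁻, Ka = [H⁺][A⁻]/[HA] = [H⁺]² / ([HA]₀ − [H⁺]) = (1.622e-05)² / (0.434 − 1.622e-05) = 6.06e-10.

K_a = 6.06e-10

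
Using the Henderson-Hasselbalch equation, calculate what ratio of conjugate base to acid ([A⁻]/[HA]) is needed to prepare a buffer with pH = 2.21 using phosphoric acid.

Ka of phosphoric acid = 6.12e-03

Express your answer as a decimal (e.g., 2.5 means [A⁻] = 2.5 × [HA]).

pKa = -log(6.12e-03) = 2.2132. pH = pKa + log([A⁻]/[HA]), so log([A⁻]/[HA]) = pH − pKa = 2.21 − 2.2132 = -0.0032. [A⁻]/[HA] = 10^(-0.0032) = 0.993

[A⁻]/[HA] = 0.993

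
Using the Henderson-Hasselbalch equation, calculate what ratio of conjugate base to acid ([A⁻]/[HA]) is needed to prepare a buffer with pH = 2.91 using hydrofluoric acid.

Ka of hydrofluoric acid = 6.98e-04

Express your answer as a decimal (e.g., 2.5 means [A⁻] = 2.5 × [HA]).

pKa = -log(6.98e-04) = 3.1561. pH = pKa + log([A⁻]/[HA]), so log([A⁻]/[HA]) = pH − pKa = 2.91 − 3.1561 = -0.2461. [A⁻]/[HA] = 10^(-0.2461) = 0.567

[A⁻]/[HA] = 0.567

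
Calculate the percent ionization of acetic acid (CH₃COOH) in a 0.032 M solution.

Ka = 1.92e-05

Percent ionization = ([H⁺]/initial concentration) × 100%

Using Ka equilibrium: x² + Ka×x - Ka×C = 0. Solving: [H⁺] = 7.7430e-04. Percent = (7.7430e-04/0.032) × 100

Percent ionization = 2.42%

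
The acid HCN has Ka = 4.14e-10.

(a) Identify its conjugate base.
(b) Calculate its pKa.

(a) The conjugate base is formed by removing one H⁺ from HCN, giving CN⁻. (b) pKa = -log(Ka) = -log(4.14e-10) = 9.38.

Conjugate base: CN⁻; pK_a = 9.38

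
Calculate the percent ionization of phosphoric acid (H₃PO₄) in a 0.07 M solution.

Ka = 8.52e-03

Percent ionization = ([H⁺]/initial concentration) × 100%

Using Ka equilibrium: x² + Ka×x - Ka×C = 0. Solving: [H⁺] = 2.0530e-02. Percent = (2.0530e-02/0.07) × 100

Percent ionization = 29.3%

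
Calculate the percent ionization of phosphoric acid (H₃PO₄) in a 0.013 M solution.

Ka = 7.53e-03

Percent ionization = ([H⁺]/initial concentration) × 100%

Using Ka equilibrium: x² + Ka×x - Ka×C = 0. Solving: [H⁺] = 6.8211e-03. Percent = (6.8211e-03/0.013) × 100

Percent ionization = 52.5%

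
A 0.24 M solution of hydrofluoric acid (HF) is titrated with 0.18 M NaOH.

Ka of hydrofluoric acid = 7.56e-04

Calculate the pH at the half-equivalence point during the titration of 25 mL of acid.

At half-equivalence [HA] = [A⁻], so Henderson-Hasselbalch gives pH = pKa = -log(7.56e-04) = 3.12.

pH = pKa = 3.12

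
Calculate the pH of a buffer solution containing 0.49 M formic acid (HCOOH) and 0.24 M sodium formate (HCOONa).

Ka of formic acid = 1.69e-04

pKa = -log(1.69e-04) = 3.77. pH = pKa + log([A⁻]/[HA]) = 3.77 + log(0.24/0.49)

pH = 3.46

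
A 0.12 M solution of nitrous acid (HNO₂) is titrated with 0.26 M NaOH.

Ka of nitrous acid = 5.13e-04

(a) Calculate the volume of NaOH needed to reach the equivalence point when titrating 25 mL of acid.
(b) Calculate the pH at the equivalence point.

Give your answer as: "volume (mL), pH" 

moles acid = 0.12 × 25/1000 = 0.003 mol; V_base = moles/0.26 × 1000 = 11.5 mL. At equivalence only the conjugate base is present: [A⁻] = 0.003/0.037 = 8.2105e-02 M. Kb = Kw/Ka = 1.95e-11; [OH⁻] = √(Kb × [A⁻]) = 1.2651e-06; pOH = 5.90; pH = 14 - pOH = 8.10.

V = 11.5 mL, pH = 8.10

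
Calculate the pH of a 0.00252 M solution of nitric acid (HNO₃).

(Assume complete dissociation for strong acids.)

[H⁺] = 0.00252 M for strong acid. pH = -log[H⁺] = -log(0.00252)

pH = 2.60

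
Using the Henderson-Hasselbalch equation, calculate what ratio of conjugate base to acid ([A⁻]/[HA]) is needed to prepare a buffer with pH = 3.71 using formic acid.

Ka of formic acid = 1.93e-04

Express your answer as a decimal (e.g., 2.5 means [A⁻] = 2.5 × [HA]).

pKa = -log(1.93e-04) = 3.7144. pH = pKa + log([A⁻]/[HA]), so log([A⁻]/[HA]) = pH − pKa = 3.71 − 3.7144 = -0.0044. [A⁻]/[HA] = 10^(-0.0044) = 0.990

[A⁻]/[HA] = 0.990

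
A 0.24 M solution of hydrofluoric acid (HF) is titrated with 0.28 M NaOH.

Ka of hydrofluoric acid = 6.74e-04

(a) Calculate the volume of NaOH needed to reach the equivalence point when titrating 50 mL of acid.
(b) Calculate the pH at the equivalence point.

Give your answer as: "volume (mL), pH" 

moles acid = 0.24 × 50/1000 = 0.012 mol; V_base = moles/0.28 × 1000 = 42.9 mL. At equivalence only the conjugate base is present: [A⁻] = 0.012/0.093 = 1.2923e-01 M. Kb = Kw/Ka = 1.48e-11; [OH⁻] = √(Kb × [A⁻]) = 1.3847e-06; pOH = 5.86; pH = 14 - pOH = 8.14.

V = 42.9 mL, pH = 8.14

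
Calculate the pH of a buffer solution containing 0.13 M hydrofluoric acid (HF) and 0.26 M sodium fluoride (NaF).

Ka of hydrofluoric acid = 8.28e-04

pKa = -log(8.28e-04) = 3.08. pH = pKa + log([A⁻]/[HA]) = 3.08 + log(0.26/0.13)

pH = 3.38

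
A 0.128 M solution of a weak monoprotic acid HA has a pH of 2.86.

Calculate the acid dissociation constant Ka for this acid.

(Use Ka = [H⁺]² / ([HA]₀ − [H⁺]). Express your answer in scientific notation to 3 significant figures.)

[H⁺] = 10^(−pH) = 10^(−2.86) = 1.380e-03 M. For HA ⇌ H⁺ + A⁻, Ka = [H⁺][A⁻]/[HA] = [H⁺]² / ([HA]₀ − [H⁺]) = (1.380e-03)² / (0.128 − 1.380e-03) = 1.50e-05.

K_a = 1.50e-05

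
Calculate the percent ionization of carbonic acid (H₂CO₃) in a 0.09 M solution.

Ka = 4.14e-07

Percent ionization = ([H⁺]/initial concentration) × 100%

Using Ka equilibrium: x² + Ka×x - Ka×C = 0. Solving: [H⁺] = 1.9282e-04. Percent = (1.9282e-04/0.09) × 100

Percent ionization = 0.214%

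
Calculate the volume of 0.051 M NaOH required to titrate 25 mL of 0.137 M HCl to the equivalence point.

At equivalence: moles acid = moles base. moles HCl = 0.137 × 25/1000 = 0.003425 mol. V_base = moles / 0.051 × 1000 = 67.2 mL.

V_{base} = 67.2 mL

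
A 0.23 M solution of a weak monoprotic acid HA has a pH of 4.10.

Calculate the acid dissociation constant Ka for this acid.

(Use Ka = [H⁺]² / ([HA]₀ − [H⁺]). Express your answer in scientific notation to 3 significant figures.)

[H⁺] = 10^(−pH) = 10^(−4.10) = 7.943e-05 M. For HA ⇌ H⁺ + A⁻, Ka = [H⁺][A⁻]/[HA] = [H⁺]² / ([HA]₀ − [H⁺]) = (7.943e-05)² / (0.23 − 7.943e-05) = 2.74e-08.

K_a = 2.74e-08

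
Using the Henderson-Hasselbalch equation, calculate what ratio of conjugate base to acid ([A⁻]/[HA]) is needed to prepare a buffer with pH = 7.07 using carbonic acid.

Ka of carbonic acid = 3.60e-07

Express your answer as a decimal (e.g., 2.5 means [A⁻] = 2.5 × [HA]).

pKa = -log(3.60e-07) = 6.4437. pH = pKa + log([A⁻]/[HA]), so log([A⁻]/[HA]) = pH − pKa = 7.07 − 6.4437 = 0.6263. [A⁻]/[HA] = 10^(0.6263) = 4.23

[A⁻]/[HA] = 4.23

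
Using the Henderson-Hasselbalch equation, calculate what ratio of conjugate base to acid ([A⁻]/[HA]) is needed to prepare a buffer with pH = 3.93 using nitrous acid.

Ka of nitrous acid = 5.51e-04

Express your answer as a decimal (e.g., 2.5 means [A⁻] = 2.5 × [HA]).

pKa = -log(5.51e-04) = 3.2588. pH = pKa + log([A⁻]/[HA]), so log([A⁻]/[HA]) = pH − pKa = 3.93 − 3.2588 = 0.6712. [A⁻]/[HA] = 10^(0.6712) = 4.69

[A⁻]/[HA] = 4.69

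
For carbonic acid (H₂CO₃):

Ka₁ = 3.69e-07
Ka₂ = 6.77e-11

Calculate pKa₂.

pKa₂ = -log(Ka₂) = -log(6.77e-11) = 10.17.

pK_{a2} = 10.17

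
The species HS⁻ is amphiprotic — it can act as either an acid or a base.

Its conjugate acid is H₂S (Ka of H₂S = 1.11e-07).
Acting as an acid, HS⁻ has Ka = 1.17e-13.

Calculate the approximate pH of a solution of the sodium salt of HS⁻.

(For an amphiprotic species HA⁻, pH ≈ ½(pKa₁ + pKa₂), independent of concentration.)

pKa₁ = -log(1.11e-07) = 6.95; pKa₂ = -log(1.17e-13) = 12.93. For an amphiprotic species, pH ≈ ½(pKa₁ + pKa₂) = ½(6.95 + 12.93) = 9.94.

pH = 9.94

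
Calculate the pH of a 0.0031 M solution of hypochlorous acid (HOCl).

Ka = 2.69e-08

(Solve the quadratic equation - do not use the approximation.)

x² + Ka×x - Ka×C = 0. Using quadratic formula: [H⁺] = 9.1184e-06

pH = 5.04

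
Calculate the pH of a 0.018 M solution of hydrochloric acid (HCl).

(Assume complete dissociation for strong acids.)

[H⁺] = 0.018 M for strong acid. pH = -log[H⁺] = -log(0.018)

pH = 1.74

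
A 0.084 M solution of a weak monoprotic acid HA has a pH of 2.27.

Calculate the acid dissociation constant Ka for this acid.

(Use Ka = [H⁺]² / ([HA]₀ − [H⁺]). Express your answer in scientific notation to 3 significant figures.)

[H⁺] = 10^(−pH) = 10^(−2.27) = 5.370e-03 M. For HA ⇌ H⁺ + A⁻, Ka = [H⁺][A⁻]/[HA] = [H⁺]² / ([HA]₀ − [H⁺]) = (5.370e-03)² / (0.084 − 5.370e-03) = 3.67e-04.

K_a = 3.67e-04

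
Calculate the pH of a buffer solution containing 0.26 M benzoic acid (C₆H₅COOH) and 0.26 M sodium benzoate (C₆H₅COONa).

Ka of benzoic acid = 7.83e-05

pKa = -log(7.83e-05) = 4.11. pH = pKa + log([A⁻]/[HA]) = 4.11 + log(0.26/0.26)

pH = 4.11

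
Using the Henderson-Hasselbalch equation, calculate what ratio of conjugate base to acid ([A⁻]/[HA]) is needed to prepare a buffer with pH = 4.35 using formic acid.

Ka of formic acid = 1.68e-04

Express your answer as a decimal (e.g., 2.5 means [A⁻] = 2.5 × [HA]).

pKa = -log(1.68e-04) = 3.7747. pH = pKa + log([A⁻]/[HA]), so log([A⁻]/[HA]) = pH − pKa = 4.35 − 3.7747 = 0.5753. [A⁻]/[HA] = 10^(0.5753) = 3.76

[A⁻]/[HA] = 3.76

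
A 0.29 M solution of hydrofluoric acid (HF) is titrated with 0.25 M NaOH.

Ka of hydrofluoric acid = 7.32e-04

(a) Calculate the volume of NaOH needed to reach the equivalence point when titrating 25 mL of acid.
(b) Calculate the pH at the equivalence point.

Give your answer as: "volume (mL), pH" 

moles acid = 0.29 × 25/1000 = 0.00725 mol; V_base = moles/0.25 × 1000 = 29.0 mL. At equivalence only the conjugate base is present: [A⁻] = 0.00725/0.054 = 1.3426e-01 M. Kb = Kw/Ka = 1.37e-11; [OH⁻] = √(Kb × [A⁻]) = 1.3543e-06; pOH = 5.87; pH = 14 - pOH = 8.13.

V = 29.0 mL, pH = 8.13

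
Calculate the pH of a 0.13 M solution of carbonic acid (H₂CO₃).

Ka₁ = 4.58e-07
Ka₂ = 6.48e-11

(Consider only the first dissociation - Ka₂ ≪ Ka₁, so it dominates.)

First dissociation dominates. From Ka₁ = [H⁺][HA⁻]/[H₂A], x² + Ka₁·x − Ka₁·C = 0 with C = 0.13 M and Ka₁ = 4.58e-07. Solving: [H⁺] = (−Ka₁ + √(Ka₁² + 4·Ka₁·C)) / 2 = 2.4378e-04 M. pH = -log(2.4378e-04) = 3.61.

pH = 3.61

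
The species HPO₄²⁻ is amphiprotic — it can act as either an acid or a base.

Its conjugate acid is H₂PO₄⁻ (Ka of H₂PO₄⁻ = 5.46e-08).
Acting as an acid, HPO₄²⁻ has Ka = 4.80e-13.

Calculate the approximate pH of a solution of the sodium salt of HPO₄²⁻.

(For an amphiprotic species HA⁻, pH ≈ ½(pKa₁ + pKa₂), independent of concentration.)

pKa₁ = -log(5.46e-08) = 7.26; pKa₂ = -log(4.80e-13) = 12.32. For an amphiprotic species, pH ≈ ½(pKa₁ + pKa₂) = ½(7.26 + 12.32) = 9.79.

pH = 9.79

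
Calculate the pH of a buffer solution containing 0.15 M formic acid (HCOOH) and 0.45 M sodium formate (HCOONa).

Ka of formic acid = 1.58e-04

pKa = -log(1.58e-04) = 3.80. pH = pKa + log([A⁻]/[HA]) = 3.80 + log(0.45/0.15)

pH = 4.28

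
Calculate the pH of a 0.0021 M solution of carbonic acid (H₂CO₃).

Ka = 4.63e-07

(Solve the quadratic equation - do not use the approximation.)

x² + Ka×x - Ka×C = 0. Using quadratic formula: [H⁺] = 3.0951e-05

pH = 4.51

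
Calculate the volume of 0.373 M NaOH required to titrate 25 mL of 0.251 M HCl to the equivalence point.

At equivalence: moles acid = moles base. moles HCl = 0.251 × 25/1000 = 0.006275 mol. V_base = moles / 0.373 × 1000 = 16.8 mL.

V_{base} = 16.8 mL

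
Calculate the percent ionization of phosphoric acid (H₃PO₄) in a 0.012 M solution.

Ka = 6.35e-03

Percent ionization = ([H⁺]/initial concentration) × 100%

Using Ka equilibrium: x² + Ka×x - Ka×C = 0. Solving: [H⁺] = 6.1137e-03. Percent = (6.1137e-03/0.012) × 100

Percent ionization = 50.9%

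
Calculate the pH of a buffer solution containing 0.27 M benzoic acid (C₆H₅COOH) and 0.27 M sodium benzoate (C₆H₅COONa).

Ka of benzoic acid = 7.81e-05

pKa = -log(7.81e-05) = 4.11. pH = pKa + log([A⁻]/[HA]) = 4.11 + log(0.27/0.27)

pH = 4.11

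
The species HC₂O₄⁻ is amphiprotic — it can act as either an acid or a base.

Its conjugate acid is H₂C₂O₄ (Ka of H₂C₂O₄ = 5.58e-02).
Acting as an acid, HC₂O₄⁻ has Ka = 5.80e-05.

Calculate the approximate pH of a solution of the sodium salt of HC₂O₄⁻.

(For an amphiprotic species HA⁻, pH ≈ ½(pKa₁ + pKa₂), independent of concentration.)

pKa₁ = -log(5.58e-02) = 1.25; pKa₂ = -log(5.80e-05) = 4.24. For an amphiprotic species, pH ≈ ½(pKa₁ + pKa₂) = ½(1.25 + 4.24) = 2.74.

pH = 2.74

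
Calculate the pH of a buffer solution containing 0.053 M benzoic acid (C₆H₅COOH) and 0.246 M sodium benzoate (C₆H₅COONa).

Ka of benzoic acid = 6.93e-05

pKa = -log(6.93e-05) = 4.16. pH = pKa + log([A⁻]/[HA]) = 4.16 + log(0.246/0.053)

pH = 4.83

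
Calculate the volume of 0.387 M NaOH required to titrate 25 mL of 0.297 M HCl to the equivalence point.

At equivalence: moles acid = moles base. moles HCl = 0.297 × 25/1000 = 0.007425 mol. V_base = moles / 0.387 × 1000 = 19.2 mL.

V_{base} = 19.2 mL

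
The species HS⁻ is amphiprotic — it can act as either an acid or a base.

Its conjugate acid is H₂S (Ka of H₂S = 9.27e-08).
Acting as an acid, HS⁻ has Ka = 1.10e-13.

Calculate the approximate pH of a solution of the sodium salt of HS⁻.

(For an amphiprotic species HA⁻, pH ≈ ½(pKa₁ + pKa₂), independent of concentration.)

pKa₁ = -log(9.27e-08) = 7.03; pKa₂ = -log(1.10e-13) = 12.96. For an amphiprotic species, pH ≈ ½(pKa₁ + pKa₂) = ½(7.03 + 12.96) = 10.00.

pH = 10.00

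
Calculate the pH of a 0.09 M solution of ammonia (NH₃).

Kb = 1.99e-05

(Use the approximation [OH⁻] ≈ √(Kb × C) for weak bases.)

[OH⁻] = √(Kb × C) = √(1.99e-05 × 0.09) = 1.3383e-03. pOH = 2.87, pH = 14 - pOH

pH = 11.13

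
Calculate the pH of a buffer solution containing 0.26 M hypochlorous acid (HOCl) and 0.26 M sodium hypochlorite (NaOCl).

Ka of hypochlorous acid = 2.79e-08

pKa = -log(2.79e-08) = 7.55. pH = pKa + log([A⁻]/[HA]) = 7.55 + log(0.26/0.26)

pH = 7.55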